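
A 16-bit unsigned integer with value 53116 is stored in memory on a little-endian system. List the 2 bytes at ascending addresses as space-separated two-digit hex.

7C CF

53116 in hexadecimal, padded to 16 bits, is 0xCF7C.
Split into bytes (most-significant first): CF 7C.
Little-endian: lowest address holds the least-significant byte.
So at ascending addresses the bytes are 7C CF.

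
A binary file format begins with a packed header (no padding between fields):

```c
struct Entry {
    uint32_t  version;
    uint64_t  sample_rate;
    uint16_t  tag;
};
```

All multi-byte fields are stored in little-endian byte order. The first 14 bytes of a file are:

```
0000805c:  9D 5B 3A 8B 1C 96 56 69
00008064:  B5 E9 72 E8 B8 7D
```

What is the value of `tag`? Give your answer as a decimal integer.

32184

`tag` follows `version` (4 B), `sample_rate` (8 B), so it starts at offset 4 + 8 = 12 and occupies 2 bytes.
Bytes at offsets 12..13: B8 7D.
In little-endian order the low byte comes first in memory.
Reassemble most-significant byte first: 7D B8 → 0x7DB8.
0x7DB8 = 32184.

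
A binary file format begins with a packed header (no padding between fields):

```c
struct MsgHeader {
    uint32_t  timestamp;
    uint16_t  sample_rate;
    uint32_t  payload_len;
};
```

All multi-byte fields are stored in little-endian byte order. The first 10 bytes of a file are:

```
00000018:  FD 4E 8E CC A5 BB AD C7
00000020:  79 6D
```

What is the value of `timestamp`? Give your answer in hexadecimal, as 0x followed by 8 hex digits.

0xCC8E4EFD

`timestamp` is the first field, at byte offset 0, occupying 4 bytes.
Bytes at offsets 0..3: FD 4E 8E CC.
In little-endian order the low byte comes first in memory.
Reassemble most-significant byte first: CC 8E 4E FD → 0xCC8E4EFD.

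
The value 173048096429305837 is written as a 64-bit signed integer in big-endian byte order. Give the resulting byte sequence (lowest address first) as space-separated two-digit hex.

02 66 CA 53 AC B9 EF ED

173048096429305837 in hexadecimal, padded to 64 bits, is 0x0266CA53ACB9EFED.
Split into bytes (most-significant first): 02 66 CA 53 AC B9 EF ED.
In big-endian order the high byte comes first in memory.
So the memory order matches the most-significant-first order: 02 66 CA 53 AC B9 EF ED.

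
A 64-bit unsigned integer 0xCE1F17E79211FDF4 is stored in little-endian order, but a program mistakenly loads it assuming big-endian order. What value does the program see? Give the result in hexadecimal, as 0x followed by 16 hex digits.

Stored little-endian, the bytes at ascending addresses are F4 FD 11 92 E7 17 1F CE.
Read back as big-endian, the last byte is least significant, giving 0xF4FD1192E7171FCE.

0xF4FD1192E7171FCE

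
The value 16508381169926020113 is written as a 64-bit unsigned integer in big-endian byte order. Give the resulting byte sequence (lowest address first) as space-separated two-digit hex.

16508381169926020113 in hexadecimal, padded to 64 bits, is 0xE5198D357A301C11.
Split into bytes (most-significant first): E5 19 8D 35 7A 30 1C 11.
In big-endian order the high byte comes first in memory.
So the memory order matches the most-significant-first order: E5 19 8D 35 7A 30 1C 11.

E5 19 8D 35 7A 30 1C 11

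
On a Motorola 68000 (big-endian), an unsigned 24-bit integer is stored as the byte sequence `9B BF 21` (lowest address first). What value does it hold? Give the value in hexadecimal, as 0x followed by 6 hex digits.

In big-endian order the high byte comes first in memory.
The bytes are already most-significant first: 0x9BBF21.

0x9BBF21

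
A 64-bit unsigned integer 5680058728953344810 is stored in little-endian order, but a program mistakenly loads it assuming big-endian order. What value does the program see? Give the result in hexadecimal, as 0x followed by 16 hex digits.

0x2AF39EDA519FD34E

5680058728953344810 in 64-bit hexadecimal is 0x4ED39F51DA9EF32A.
Stored little-endian, the bytes at ascending addresses are 2A F3 9E DA 51 9F D3 4E.
Read back as big-endian, the last byte is least significant, giving 0x2AF39EDA519FD34E.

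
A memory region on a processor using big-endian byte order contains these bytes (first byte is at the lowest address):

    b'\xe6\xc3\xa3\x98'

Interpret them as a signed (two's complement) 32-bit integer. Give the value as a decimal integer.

In big-endian order the high byte comes first in memory.
The bytes are already most-significant first: 0xE6C3A398.
Top bit is set, so as a signed 32-bit value this is 0xE6C3A398 − 2^32 = -423386216.

-423386216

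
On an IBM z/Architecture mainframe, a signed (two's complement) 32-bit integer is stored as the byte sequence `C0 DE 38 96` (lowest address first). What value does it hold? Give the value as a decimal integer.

Big-endian: lowest address holds the most-significant byte.
The bytes are already most-significant first: 0xC0DE3896.
Top bit is set, so as a signed 32-bit value this is 0xC0DE3896 − 2^32 = -1059178346.

-1059178346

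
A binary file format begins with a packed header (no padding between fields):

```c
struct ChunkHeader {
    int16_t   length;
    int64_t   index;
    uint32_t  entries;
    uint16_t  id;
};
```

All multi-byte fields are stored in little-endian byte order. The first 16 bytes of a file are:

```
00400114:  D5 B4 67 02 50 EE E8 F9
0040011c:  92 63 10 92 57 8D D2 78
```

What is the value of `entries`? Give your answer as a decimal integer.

2371326480

`entries` follows `length` (2 B), `index` (8 B), so it starts at offset 2 + 8 = 10 and occupies 4 bytes.
Bytes at offsets 10..13: 10 92 57 8D.
Little-endian stores the least-significant byte at the lowest address.
Reassemble most-significant byte first: 8D 57 92 10 → 0x8D579210.
0x8D579210 = 2371326480.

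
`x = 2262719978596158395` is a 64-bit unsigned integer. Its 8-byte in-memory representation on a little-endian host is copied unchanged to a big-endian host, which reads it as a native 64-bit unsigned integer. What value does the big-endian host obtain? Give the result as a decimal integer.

2262719978596158395 in 64-bit hexadecimal is 0x1F66CBD506674BBB.
Stored little-endian, the bytes at ascending addresses are BB 4B 67 06 D5 CB 66 1F.
Read back as big-endian, the last byte is least significant, giving 0xBB4B6706D5CB661F.
0xBB4B6706D5CB661F = 13495993987400164895.

13495993987400164895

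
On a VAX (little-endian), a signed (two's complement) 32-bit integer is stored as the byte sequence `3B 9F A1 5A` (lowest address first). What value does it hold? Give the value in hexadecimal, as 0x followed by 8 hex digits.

0x5AA19F3B

Little-endian stores the least-significant byte at the lowest address.
Reassemble most-significant byte first: 5A A1 9F 3B → 0x5AA19F3B.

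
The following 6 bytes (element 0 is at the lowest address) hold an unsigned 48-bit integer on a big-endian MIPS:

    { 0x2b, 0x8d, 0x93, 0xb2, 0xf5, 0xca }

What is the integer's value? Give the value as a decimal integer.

47887068362186

Big-endian stores the most-significant byte at the lowest address.
The bytes are already most-significant first: 0x2B8D93B2F5CA.
0x2B8D93B2F5CA = 47887068362186.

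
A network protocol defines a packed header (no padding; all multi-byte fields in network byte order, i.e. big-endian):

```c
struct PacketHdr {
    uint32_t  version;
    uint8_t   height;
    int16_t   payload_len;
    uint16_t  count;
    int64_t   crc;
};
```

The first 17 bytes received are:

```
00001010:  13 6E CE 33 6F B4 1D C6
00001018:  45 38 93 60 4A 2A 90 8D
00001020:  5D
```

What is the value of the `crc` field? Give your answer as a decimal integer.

`crc` follows `version` (4 B), `height` (1 B), `payload_len` (2 B), `count` (2 B), so it starts at offset 4 + 1 + 2 + 2 = 9 and occupies 8 bytes.
Bytes at offsets 9..16: 38 93 60 4A 2A 90 8D 5D.
Big-endian: lowest address holds the most-significant byte.
The bytes are already most-significant first: 0x3893604A2A908D5D.
0x3893604A2A908D5D = 4076707959358393693.

4076707959358393693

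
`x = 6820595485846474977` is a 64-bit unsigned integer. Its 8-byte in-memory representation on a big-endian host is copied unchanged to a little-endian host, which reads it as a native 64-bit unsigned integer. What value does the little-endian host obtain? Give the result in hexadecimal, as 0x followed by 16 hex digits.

0xE1108312759FA75E

6820595485846474977 in 64-bit hexadecimal is 0x5EA79F75128310E1.
Stored big-endian, the bytes at ascending addresses are 5E A7 9F 75 12 83 10 E1.
Read back as little-endian, the first byte is least significant, giving 0xE1108312759FA75E.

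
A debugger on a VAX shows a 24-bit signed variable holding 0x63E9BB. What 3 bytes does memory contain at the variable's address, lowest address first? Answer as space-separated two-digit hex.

Split into bytes (most-significant first): 63 E9 BB.
In little-endian order the low byte comes first in memory.
So at ascending addresses the bytes are BB E9 63.

BB E9 63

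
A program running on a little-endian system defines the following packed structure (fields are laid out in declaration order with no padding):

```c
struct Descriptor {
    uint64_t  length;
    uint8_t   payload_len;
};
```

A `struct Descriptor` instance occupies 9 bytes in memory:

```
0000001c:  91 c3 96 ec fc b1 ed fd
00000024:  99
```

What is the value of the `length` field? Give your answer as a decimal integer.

`length` is the first field, at byte offset 0, occupying 8 bytes.
Bytes at offsets 0..7: 91 C3 96 EC FC B1 ED FD.
Little-endian stores the least-significant byte at the lowest address.
Reassemble most-significant byte first: FD ED B1 FC EC 96 C3 91 → 0xFDEDB1FCEC96C391.
0xFDEDB1FCEC96C391 = 18297476560935371665.

18297476560935371665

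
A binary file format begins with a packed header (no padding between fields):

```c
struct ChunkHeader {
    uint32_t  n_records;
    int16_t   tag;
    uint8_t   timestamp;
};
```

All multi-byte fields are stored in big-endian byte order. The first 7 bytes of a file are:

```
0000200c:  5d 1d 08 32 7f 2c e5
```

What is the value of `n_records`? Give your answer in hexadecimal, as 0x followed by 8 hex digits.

0x5D1D0832

`n_records` is the first field, at byte offset 0, occupying 4 bytes.
Bytes at offsets 0..3: 5D 1D 08 32.
Big-endian: lowest address holds the most-significant byte.
The bytes are already most-significant first: 0x5D1D0832.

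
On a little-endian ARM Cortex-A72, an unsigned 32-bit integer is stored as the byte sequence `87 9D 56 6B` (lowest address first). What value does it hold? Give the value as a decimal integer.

Little-endian: lowest address holds the least-significant byte.
Reassemble most-significant byte first: 6B 56 9D 87 → 0x6B569D87.
0x6B569D87 = 1800838535.

1800838535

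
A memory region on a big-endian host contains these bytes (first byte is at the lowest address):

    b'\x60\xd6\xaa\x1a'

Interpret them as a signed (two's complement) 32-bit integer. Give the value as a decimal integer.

1624680986

Big-endian stores the most-significant byte at the lowest address.
The bytes are already most-significant first: 0x60D6AA1A.
0x60D6AA1A = 1624680986.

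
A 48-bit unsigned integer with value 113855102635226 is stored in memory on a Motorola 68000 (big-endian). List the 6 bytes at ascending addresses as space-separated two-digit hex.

67 8C F4 F2 CC DA

113855102635226 in hexadecimal, padded to 48 bits, is 0x678CF4F2CCDA.
Split into bytes (most-significant first): 67 8C F4 F2 CC DA.
Big-endian stores the most-significant byte at the lowest address.
So the memory order matches the most-significant-first order: 67 8C F4 F2 CC DA.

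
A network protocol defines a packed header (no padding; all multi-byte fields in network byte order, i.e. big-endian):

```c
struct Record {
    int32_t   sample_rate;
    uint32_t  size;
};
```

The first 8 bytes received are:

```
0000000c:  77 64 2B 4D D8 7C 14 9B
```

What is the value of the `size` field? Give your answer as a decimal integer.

`size` follows `sample_rate` (4 bytes), so it starts at byte offset 4 and occupies 4 bytes.
Bytes at offsets 4..7: D8 7C 14 9B.
Big-endian: lowest address holds the most-significant byte.
The bytes are already most-significant first: 0xD87C149B.
0xD87C149B = 3632010395.

3632010395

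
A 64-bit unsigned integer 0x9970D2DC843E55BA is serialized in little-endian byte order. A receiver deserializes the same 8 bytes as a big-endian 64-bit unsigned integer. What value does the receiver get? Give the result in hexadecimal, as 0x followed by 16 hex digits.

0xBA553E84DCD27099

Stored little-endian, the bytes at ascending addresses are BA 55 3E 84 DC D2 70 99.
Read back as big-endian, the last byte is least significant, giving 0xBA553E84DCD27099.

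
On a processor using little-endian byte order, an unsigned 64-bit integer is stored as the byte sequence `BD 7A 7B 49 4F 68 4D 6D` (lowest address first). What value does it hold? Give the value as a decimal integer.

7876066013085399741

Little-endian stores the least-significant byte at the lowest address.
Reassemble most-significant byte first: 6D 4D 68 4F 49 7B 7A BD → 0x6D4D684F497B7ABD.
0x6D4D684F497B7ABD = 7876066013085399741.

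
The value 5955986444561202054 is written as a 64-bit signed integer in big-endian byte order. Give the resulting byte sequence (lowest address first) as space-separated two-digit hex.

52 A7 EA 1D 7B 1C BB 86

5955986444561202054 in hexadecimal, padded to 64 bits, is 0x52A7EA1D7B1CBB86.
Split into bytes (most-significant first): 52 A7 EA 1D 7B 1C BB 86.
In big-endian order the high byte comes first in memory.
So the memory order matches the most-significant-first order: 52 A7 EA 1D 7B 1C BB 86.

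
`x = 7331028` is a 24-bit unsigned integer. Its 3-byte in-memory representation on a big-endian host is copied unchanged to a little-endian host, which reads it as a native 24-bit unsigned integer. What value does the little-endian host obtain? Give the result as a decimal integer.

7331028 in 24-bit hexadecimal is 0x6FDCD4.
Stored big-endian, the bytes at ascending addresses are 6F DC D4.
Read back as little-endian, the first byte is least significant, giving 0xD4DC6F.
0xD4DC6F = 13950063.

13950063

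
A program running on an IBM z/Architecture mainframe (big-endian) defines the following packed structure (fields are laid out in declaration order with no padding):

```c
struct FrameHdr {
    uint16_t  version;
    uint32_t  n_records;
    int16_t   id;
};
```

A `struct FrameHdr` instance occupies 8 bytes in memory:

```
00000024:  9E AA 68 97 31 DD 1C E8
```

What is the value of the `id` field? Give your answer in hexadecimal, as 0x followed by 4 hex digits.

0x1CE8

`id` follows `version` (2 B), `n_records` (4 B), so it starts at offset 2 + 4 = 6 and occupies 2 bytes.
Bytes at offsets 6..7: 1C E8.
In big-endian order the high byte comes first in memory.
The bytes are already most-significant first: 0x1CE8.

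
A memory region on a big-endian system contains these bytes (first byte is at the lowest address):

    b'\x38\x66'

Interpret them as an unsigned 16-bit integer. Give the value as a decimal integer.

In big-endian order the high byte comes first in memory.
The bytes are already most-significant first: 0x3866.
0x3866 = 14438.

14438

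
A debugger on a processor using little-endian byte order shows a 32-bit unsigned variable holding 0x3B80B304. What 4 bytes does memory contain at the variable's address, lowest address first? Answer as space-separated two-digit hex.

04 B3 80 3B

Split into bytes (most-significant first): 3B 80 B3 04.
Little-endian: lowest address holds the least-significant byte.
So at ascending addresses the bytes are 04 B3 80 3B.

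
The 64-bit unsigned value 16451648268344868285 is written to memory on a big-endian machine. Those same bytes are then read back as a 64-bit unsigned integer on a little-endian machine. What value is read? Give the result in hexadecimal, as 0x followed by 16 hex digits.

16451648268344868285 in 64-bit hexadecimal is 0xE44FFEEF7C5DBDBD.
Stored big-endian, the bytes at ascending addresses are E4 4F FE EF 7C 5D BD BD.
Read back as little-endian, the first byte is least significant, giving 0xBDBD5D7CEFFE4FE4.

0xBDBD5D7CEFFE4FE4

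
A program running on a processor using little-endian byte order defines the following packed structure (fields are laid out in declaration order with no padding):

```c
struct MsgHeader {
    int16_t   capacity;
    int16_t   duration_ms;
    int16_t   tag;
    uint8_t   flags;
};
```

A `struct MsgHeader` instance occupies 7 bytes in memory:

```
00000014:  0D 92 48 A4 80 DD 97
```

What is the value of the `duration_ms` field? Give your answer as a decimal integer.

-23480

`duration_ms` follows `capacity` (2 bytes), so it starts at byte offset 2 and occupies 2 bytes.
Bytes at offsets 2..3: 48 A4.
In little-endian order the low byte comes first in memory.
Reassemble most-significant byte first: A4 48 → 0xA448.
Top bit is set, so as a signed 16-bit value this is 0xA448 − 2^16 = -23480.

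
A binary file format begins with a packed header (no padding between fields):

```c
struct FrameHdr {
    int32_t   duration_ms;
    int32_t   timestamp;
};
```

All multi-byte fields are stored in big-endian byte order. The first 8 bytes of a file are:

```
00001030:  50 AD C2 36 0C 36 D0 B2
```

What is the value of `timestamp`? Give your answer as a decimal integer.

`timestamp` follows `duration_ms` (4 bytes), so it starts at byte offset 4 and occupies 4 bytes.
Bytes at offsets 4..7: 0C 36 D0 B2.
Big-endian: lowest address holds the most-significant byte.
The bytes are already most-significant first: 0x0C36D0B2.
0x0C36D0B2 = 204918962.

204918962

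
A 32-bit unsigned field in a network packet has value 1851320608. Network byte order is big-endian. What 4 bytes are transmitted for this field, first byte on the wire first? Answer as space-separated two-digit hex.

6E 58 E9 20

1851320608 in hexadecimal, padded to 32 bits, is 0x6E58E920.
Split into bytes (most-significant first): 6E 58 E9 20.
Big-endian stores the most-significant byte at the lowest address.
So the memory order matches the most-significant-first order: 6E 58 E9 20.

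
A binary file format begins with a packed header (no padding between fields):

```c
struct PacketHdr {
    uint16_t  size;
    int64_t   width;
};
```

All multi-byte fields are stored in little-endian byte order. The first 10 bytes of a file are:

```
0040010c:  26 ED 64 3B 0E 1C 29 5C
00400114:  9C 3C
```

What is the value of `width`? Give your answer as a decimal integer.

4367467070276647780

`width` follows `size` (2 bytes), so it starts at byte offset 2 and occupies 8 bytes.
Bytes at offsets 2..9: 64 3B 0E 1C 29 5C 9C 3C.
In little-endian order the low byte comes first in memory.
Reassemble most-significant byte first: 3C 9C 5C 29 1C 0E 3B 64 → 0x3C9C5C291C0E3B64.
0x3C9C5C291C0E3B64 = 4367467070276647780.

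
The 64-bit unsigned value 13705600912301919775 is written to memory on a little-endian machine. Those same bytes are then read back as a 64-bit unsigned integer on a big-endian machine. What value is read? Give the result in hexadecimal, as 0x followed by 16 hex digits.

13705600912301919775 in 64-bit hexadecimal is 0xBE34136A13068E1F.
Stored little-endian, the bytes at ascending addresses are 1F 8E 06 13 6A 13 34 BE.
Read back as big-endian, the last byte is least significant, giving 0x1F8E06136A1334BE.

0x1F8E06136A1334BE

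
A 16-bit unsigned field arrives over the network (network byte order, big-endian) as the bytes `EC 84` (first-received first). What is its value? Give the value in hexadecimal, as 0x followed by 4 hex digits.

0xEC84

Big-endian: lowest address holds the most-significant byte.
The bytes are already most-significant first: 0xEC84.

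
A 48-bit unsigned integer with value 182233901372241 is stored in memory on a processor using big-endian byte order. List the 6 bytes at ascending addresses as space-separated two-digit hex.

A5 BD A2 F5 13 51

182233901372241 in hexadecimal, padded to 48 bits, is 0xA5BDA2F51351.
Split into bytes (most-significant first): A5 BD A2 F5 13 51.
In big-endian order the high byte comes first in memory.
So the memory order matches the most-significant-first order: A5 BD A2 F5 13 51.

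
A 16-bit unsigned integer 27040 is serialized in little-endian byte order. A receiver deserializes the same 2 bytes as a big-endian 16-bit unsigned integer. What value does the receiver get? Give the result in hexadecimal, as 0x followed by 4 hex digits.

0xA069

27040 in 16-bit hexadecimal is 0x69A0.
Stored little-endian, the bytes at ascending addresses are A0 69.
Read back as big-endian, the last byte is least significant, giving 0xA069.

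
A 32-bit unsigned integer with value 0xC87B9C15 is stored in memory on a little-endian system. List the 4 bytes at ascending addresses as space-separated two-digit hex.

15 9C 7B C8

Split into bytes (most-significant first): C8 7B 9C 15.
Little-endian: lowest address holds the least-significant byte.
So at ascending addresses the bytes are 15 9C 7B C8.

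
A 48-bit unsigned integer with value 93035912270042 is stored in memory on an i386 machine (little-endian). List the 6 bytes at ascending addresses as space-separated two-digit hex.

DA 90 80 9C 9D 54

93035912270042 in hexadecimal, padded to 48 bits, is 0x549D9C8090DA.
Split into bytes (most-significant first): 54 9D 9C 80 90 DA.
Little-endian: lowest address holds the least-significant byte.
So at ascending addresses the bytes are DA 90 80 9C 9D 54.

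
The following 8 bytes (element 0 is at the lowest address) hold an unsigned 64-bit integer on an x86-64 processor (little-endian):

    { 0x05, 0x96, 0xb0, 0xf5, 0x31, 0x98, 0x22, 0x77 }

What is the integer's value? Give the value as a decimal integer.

8584591180064396805

Little-endian: lowest address holds the least-significant byte.
Reassemble most-significant byte first: 77 22 98 31 F5 B0 96 05 → 0x77229831F5B09605.
0x77229831F5B09605 = 8584591180064396805.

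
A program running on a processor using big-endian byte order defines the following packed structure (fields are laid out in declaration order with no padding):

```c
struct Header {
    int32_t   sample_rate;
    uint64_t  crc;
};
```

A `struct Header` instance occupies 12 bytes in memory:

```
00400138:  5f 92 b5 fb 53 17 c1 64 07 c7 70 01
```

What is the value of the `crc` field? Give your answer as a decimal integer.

5987466864983764993

`crc` follows `sample_rate` (4 bytes), so it starts at byte offset 4 and occupies 8 bytes.
Bytes at offsets 4..11: 53 17 C1 64 07 C7 70 01.
Big-endian: lowest address holds the most-significant byte.
The bytes are already most-significant first: 0x5317C16407C77001.
0x5317C16407C77001 = 5987466864983764993.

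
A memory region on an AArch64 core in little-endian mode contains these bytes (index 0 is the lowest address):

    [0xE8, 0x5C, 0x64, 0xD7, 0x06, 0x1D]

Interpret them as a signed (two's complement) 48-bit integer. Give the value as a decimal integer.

Little-endian: lowest address holds the least-significant byte.
Reassemble most-significant byte first: 1D 06 D7 64 5C E8 → 0x1D06D7645CE8.
0x1D06D7645CE8 = 31915220688104.

31915220688104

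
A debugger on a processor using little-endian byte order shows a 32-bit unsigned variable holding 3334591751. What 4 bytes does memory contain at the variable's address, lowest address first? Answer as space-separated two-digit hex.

3334591751 in hexadecimal, padded to 32 bits, is 0xC6C1D507.
Split into bytes (most-significant first): C6 C1 D5 07.
Little-endian stores the least-significant byte at the lowest address.
So at ascending addresses the bytes are 07 D5 C1 C6.

07 D5 C1 C6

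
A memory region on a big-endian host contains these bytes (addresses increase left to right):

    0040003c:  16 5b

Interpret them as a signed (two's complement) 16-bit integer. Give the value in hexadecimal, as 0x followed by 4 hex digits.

Big-endian stores the most-significant byte at the lowest address.
The bytes are already most-significant first: 0x165B.

0x165B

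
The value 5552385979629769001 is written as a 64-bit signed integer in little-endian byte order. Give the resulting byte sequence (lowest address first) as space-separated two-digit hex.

5552385979629769001 in hexadecimal, padded to 64 bits, is 0x4D0E09A173B11129.
Split into bytes (most-significant first): 4D 0E 09 A1 73 B1 11 29.
Little-endian: lowest address holds the least-significant byte.
So at ascending addresses the bytes are 29 11 B1 73 A1 09 0E 4D.

29 11 B1 73 A1 09 0E 4D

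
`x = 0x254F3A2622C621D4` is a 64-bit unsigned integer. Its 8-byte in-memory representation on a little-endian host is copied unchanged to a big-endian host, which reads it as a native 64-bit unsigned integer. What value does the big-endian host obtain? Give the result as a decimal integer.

Stored little-endian, the bytes at ascending addresses are D4 21 C6 22 26 3A 4F 25.
Read back as big-endian, the last byte is least significant, giving 0xD421C622263A4F25.
0xD421C622263A4F25 = 15285716460244717349.

15285716460244717349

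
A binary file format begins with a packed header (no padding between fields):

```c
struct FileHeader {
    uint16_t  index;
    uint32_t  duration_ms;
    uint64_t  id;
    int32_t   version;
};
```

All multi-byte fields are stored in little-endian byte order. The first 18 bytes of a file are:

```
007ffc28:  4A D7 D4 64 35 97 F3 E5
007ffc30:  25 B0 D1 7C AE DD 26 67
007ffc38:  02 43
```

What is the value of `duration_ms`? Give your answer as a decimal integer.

2536858836

`duration_ms` follows `index` (2 bytes), so it starts at byte offset 2 and occupies 4 bytes.
Bytes at offsets 2..5: D4 64 35 97.
Little-endian: lowest address holds the least-significant byte.
Reassemble most-significant byte first: 97 35 64 D4 → 0x973564D4.
0x973564D4 = 2536858836.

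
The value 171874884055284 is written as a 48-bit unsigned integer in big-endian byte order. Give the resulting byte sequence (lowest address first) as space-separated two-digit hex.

171874884055284 in hexadecimal, padded to 48 bits, is 0x9C51BD68F0F4.
Split into bytes (most-significant first): 9C 51 BD 68 F0 F4.
In big-endian order the high byte comes first in memory.
So the memory order matches the most-significant-first order: 9C 51 BD 68 F0 F4.

9C 51 BD 68 F0 F4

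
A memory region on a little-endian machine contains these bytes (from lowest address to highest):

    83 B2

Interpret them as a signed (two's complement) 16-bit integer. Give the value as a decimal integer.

-19837

Little-endian stores the least-significant byte at the lowest address.
Reassemble most-significant byte first: B2 83 → 0xB283.
Top bit is set, so as a signed 16-bit value this is 0xB283 − 2^16 = -19837.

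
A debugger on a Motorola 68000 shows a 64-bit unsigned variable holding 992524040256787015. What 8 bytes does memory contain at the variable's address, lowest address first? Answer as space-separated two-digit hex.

992524040256787015 in hexadecimal, padded to 64 bits, is 0x0DC6275B228A9247.
Split into bytes (most-significant first): 0D C6 27 5B 22 8A 92 47.
Big-endian: lowest address holds the most-significant byte.
So the memory order matches the most-significant-first order: 0D C6 27 5B 22 8A 92 47.

0D C6 27 5B 22 8A 92 47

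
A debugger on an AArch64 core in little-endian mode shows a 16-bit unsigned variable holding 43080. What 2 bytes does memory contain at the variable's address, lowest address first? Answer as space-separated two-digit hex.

43080 in hexadecimal, padded to 16 bits, is 0xA848.
Split into bytes (most-significant first): A8 48.
In little-endian order the low byte comes first in memory.
So at ascending addresses the bytes are 48 A8.

48 A8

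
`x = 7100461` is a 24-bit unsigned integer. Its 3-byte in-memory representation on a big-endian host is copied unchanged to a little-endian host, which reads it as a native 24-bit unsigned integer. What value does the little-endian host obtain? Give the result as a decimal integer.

2971756

7100461 in 24-bit hexadecimal is 0x6C582D.
Stored big-endian, the bytes at ascending addresses are 6C 58 2D.
Read back as little-endian, the first byte is least significant, giving 0x2D586C.
0x2D586C = 2971756.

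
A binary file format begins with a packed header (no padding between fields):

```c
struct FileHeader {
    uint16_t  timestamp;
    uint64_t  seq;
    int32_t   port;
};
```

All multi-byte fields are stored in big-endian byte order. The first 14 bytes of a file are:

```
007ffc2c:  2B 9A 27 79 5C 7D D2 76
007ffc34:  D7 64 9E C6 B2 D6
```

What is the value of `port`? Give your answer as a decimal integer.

-1631145258

`port` follows `timestamp` (2 B), `seq` (8 B), so it starts at offset 2 + 8 = 10 and occupies 4 bytes.
Bytes at offsets 10..13: 9E C6 B2 D6.
Big-endian stores the most-significant byte at the lowest address.
The bytes are already most-significant first: 0x9EC6B2D6.
Top bit is set, so as a signed 32-bit value this is 0x9EC6B2D6 − 2^32 = -1631145258.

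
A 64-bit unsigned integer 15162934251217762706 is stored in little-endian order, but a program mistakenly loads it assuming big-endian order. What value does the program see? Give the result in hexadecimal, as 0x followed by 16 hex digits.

15162934251217762706 in 64-bit hexadecimal is 0xD26D905D64703992.
Stored little-endian, the bytes at ascending addresses are 92 39 70 64 5D 90 6D D2.
Read back as big-endian, the last byte is least significant, giving 0x923970645D906DD2.

0x923970645D906DD2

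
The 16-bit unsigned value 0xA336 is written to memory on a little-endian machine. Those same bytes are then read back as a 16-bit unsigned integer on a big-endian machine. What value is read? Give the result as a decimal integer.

13987

Stored little-endian, the bytes at ascending addresses are 36 A3.
Read back as big-endian, the last byte is least significant, giving 0x36A3.
0x36A3 = 13987.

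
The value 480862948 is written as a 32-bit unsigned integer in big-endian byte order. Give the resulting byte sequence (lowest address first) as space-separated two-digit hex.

1C A9 62 E4

480862948 in hexadecimal, padded to 32 bits, is 0x1CA962E4.
Split into bytes (most-significant first): 1C A9 62 E4.
Big-endian: lowest address holds the most-significant byte.
So the memory order matches the most-significant-first order: 1C A9 62 E4.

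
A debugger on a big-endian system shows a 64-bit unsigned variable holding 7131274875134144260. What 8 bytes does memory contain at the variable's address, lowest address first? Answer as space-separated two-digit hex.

62 F7 60 B7 40 09 EF 04

7131274875134144260 in hexadecimal, padded to 64 bits, is 0x62F760B74009EF04.
Split into bytes (most-significant first): 62 F7 60 B7 40 09 EF 04.
Big-endian: lowest address holds the most-significant byte.
So the memory order matches the most-significant-first order: 62 F7 60 B7 40 09 EF 04.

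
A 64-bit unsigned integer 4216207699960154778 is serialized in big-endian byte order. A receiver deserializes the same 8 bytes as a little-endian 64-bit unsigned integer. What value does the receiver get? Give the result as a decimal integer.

11117809197892928058

4216207699960154778 in 64-bit hexadecimal is 0x3A82FA908F644A9A.
Stored big-endian, the bytes at ascending addresses are 3A 82 FA 90 8F 64 4A 9A.
Read back as little-endian, the first byte is least significant, giving 0x9A4A648F90FA823A.
0x9A4A648F90FA823A = 11117809197892928058.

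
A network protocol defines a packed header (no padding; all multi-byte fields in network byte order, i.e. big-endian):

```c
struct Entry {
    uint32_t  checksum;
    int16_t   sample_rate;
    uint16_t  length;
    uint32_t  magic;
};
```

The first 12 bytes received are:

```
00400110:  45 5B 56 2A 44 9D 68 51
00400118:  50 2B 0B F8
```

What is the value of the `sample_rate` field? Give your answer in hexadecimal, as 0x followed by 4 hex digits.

`sample_rate` follows `checksum` (4 bytes), so it starts at byte offset 4 and occupies 2 bytes.
Bytes at offsets 4..5: 44 9D.
Big-endian stores the most-significant byte at the lowest address.
The bytes are already most-significant first: 0x449D.

0x449D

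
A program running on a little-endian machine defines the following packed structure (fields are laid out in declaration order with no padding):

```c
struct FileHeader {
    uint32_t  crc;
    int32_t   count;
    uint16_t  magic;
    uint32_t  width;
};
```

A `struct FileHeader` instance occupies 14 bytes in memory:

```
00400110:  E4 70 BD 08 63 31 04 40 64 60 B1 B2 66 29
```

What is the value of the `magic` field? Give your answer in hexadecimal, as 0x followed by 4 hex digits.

`magic` follows `crc` (4 B), `count` (4 B), so it starts at offset 4 + 4 = 8 and occupies 2 bytes.
Bytes at offsets 8..9: 64 60.
Little-endian: lowest address holds the least-significant byte.
Reassemble most-significant byte first: 60 64 → 0x6064.

0x6064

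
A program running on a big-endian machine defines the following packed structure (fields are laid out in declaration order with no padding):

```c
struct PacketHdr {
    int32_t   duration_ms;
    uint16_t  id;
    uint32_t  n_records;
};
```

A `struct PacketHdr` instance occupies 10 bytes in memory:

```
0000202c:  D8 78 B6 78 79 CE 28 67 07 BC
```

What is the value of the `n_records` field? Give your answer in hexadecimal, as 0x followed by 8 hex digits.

0x286707BC

`n_records` follows `duration_ms` (4 B), `id` (2 B), so it starts at offset 4 + 2 = 6 and occupies 4 bytes.
Bytes at offsets 6..9: 28 67 07 BC.
In big-endian order the high byte comes first in memory.
The bytes are already most-significant first: 0x286707BC.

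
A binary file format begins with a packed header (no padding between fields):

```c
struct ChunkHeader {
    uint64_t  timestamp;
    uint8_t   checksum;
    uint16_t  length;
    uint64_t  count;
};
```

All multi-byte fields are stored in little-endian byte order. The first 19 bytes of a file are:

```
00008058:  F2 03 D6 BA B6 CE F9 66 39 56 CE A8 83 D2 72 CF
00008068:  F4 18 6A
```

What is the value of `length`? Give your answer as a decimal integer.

`length` follows `timestamp` (8 B), `checksum` (1 B), so it starts at offset 8 + 1 = 9 and occupies 2 bytes.
Bytes at offsets 9..10: 56 CE.
In little-endian order the low byte comes first in memory.
Reassemble most-significant byte first: CE 56 → 0xCE56.
0xCE56 = 52822.

52822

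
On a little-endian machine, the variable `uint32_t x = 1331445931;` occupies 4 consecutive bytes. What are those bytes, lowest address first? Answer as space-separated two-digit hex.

AB 40 5C 4F

1331445931 in hexadecimal, padded to 32 bits, is 0x4F5C40AB.
Split into bytes (most-significant first): 4F 5C 40 AB.
Little-endian stores the least-significant byte at the lowest address.
So at ascending addresses the bytes are AB 40 5C 4F.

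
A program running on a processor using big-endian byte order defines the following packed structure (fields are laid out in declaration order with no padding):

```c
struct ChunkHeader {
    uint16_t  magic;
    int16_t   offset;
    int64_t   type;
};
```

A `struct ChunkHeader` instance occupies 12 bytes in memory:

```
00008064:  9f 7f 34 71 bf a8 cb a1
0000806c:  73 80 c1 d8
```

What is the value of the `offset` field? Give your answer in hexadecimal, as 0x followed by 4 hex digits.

`offset` follows `magic` (2 bytes), so it starts at byte offset 2 and occupies 2 bytes.
Bytes at offsets 2..3: 34 71.
Big-endian stores the most-significant byte at the lowest address.
The bytes are already most-significant first: 0x3471.

0x3471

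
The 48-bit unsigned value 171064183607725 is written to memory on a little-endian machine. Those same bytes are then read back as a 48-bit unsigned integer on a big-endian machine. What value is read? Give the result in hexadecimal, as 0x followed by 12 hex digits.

0xADD1E5FB949B

171064183607725 in 48-bit hexadecimal is 0x9B94FBE5D1AD.
Stored little-endian, the bytes at ascending addresses are AD D1 E5 FB 94 9B.
Read back as big-endian, the last byte is least significant, giving 0xADD1E5FB949B.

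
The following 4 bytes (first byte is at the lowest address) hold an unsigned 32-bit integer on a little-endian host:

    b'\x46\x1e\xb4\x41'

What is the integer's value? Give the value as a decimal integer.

Little-endian: lowest address holds the least-significant byte.
Reassemble most-significant byte first: 41 B4 1E 46 → 0x41B41E46.
0x41B41E46 = 1102323270.

1102323270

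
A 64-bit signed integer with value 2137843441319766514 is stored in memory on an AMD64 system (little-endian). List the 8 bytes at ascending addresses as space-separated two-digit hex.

F2 69 43 79 48 25 AB 1D

2137843441319766514 in hexadecimal, padded to 64 bits, is 0x1DAB2548794369F2.
Split into bytes (most-significant first): 1D AB 25 48 79 43 69 F2.
In little-endian order the low byte comes first in memory.
So at ascending addresses the bytes are F2 69 43 79 48 25 AB 1D.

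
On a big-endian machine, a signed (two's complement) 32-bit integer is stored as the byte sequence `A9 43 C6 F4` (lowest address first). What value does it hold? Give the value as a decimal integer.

-1455175948

Big-endian stores the most-significant byte at the lowest address.
The bytes are already most-significant first: 0xA943C6F4.
Top bit is set, so as a signed 32-bit value this is 0xA943C6F4 − 2^32 = -1455175948.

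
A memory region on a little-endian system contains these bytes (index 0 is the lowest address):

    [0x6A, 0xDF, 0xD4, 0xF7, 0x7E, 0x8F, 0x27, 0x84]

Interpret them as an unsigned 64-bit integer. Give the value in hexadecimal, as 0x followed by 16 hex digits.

0x84278F7EF7D4DF6A

Little-endian stores the least-significant byte at the lowest address.
Reassemble most-significant byte first: 84 27 8F 7E F7 D4 DF 6A → 0x84278F7EF7D4DF6A.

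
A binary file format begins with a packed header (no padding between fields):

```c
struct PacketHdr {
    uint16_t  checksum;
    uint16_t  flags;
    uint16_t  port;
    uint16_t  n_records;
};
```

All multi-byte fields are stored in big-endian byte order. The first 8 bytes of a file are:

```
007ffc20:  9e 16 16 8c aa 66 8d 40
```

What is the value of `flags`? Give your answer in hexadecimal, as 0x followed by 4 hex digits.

0x168C

`flags` follows `checksum` (2 bytes), so it starts at byte offset 2 and occupies 2 bytes.
Bytes at offsets 2..3: 16 8C.
Big-endian stores the most-significant byte at the lowest address.
The bytes are already most-significant first: 0x168C.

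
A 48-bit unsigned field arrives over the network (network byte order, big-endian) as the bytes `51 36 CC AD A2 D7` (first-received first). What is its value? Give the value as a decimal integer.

In big-endian order the high byte comes first in memory.
The bytes are already most-significant first: 0x5136CCADA2D7.
0x5136CCADA2D7 = 89295804015319.

89295804015319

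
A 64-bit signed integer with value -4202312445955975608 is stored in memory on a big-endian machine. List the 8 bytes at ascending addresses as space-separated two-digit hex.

Two's complement of -4202312445955975608 in 64 bits: 4202312445955975608 = 0x3A519CE7A068A9B8; invert → 0xC5AE63185F975647; add 1 → 0xC5AE63185F975648.
Split into bytes (most-significant first): C5 AE 63 18 5F 97 56 48.
Big-endian: lowest address holds the most-significant byte.
So the memory order matches the most-significant-first order: C5 AE 63 18 5F 97 56 48.

C5 AE 63 18 5F 97 56 48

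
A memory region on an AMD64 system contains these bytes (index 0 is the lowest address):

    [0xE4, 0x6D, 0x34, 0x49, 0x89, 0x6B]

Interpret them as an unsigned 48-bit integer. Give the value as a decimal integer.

Little-endian: lowest address holds the least-significant byte.
Reassemble most-significant byte first: 6B 89 49 34 6D E4 → 0x6B8949346DE4.
0x6B8949346DE4 = 118237382864356.

118237382864356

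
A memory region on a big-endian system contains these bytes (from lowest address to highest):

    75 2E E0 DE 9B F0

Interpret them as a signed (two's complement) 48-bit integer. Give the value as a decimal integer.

Big-endian stores the most-significant byte at the lowest address.
The bytes are already most-significant first: 0x752EE0DE9BF0.
0x752EE0DE9BF0 = 128844201630704.

128844201630704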